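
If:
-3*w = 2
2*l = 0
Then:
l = 0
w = -2/3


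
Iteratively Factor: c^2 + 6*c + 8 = (c + 2)*(c + 4)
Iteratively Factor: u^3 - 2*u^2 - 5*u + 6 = (u - 3)*(u^2 + u - 2) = (u - 3)*(u + 2)*(u - 1)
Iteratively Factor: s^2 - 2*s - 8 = (s - 4)*(s + 2)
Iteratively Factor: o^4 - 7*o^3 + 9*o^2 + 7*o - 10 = (o + 1)*(o^3 - 8*o^2 + 17*o - 10) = (o - 5)*(o + 1)*(o^2 - 3*o + 2) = (o - 5)*(o - 2)*(o + 1)*(o - 1)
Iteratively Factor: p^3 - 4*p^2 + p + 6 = (p + 1)*(p^2 - 5*p + 6) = (p - 2)*(p + 1)*(p - 3)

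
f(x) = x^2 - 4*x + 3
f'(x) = 2*x - 4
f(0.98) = 0.04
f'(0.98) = -2.04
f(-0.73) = 6.45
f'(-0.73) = -5.46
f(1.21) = -0.38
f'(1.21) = -1.58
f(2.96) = -0.08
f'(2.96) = 1.92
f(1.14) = -0.26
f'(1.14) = -1.72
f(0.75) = 0.56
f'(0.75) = -2.50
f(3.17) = 0.37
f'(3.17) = 2.34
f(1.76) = -0.94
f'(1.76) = -0.48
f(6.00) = 15.00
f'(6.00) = 8.00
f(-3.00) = 24.00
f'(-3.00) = -10.00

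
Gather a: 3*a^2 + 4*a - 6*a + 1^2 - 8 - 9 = 3*a^2 - 2*a - 16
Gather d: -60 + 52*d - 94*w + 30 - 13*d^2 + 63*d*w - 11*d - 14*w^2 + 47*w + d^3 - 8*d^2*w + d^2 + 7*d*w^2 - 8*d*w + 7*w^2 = d^3 + d^2*(-8*w - 12) + d*(7*w^2 + 55*w + 41) - 7*w^2 - 47*w - 30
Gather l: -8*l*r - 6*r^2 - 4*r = -8*l*r - 6*r^2 - 4*r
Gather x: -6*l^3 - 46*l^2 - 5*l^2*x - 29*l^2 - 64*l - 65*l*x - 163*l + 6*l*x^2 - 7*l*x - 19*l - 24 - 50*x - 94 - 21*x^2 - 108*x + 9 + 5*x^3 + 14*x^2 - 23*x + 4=-6*l^3 - 75*l^2 - 246*l + 5*x^3 + x^2*(6*l - 7) + x*(-5*l^2 - 72*l - 181) - 105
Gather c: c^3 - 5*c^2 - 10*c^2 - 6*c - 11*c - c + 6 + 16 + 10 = c^3 - 15*c^2 - 18*c + 32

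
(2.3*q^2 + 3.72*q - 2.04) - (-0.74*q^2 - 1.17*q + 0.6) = 3.04*q^2 + 4.89*q - 2.64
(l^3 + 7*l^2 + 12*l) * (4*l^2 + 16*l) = 4*l^5 + 44*l^4 + 160*l^3 + 192*l^2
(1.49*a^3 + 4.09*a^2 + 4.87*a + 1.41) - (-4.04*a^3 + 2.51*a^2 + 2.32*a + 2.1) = 5.53*a^3 + 1.58*a^2 + 2.55*a - 0.69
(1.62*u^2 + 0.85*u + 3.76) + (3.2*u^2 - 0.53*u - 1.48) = 4.82*u^2 + 0.32*u + 2.28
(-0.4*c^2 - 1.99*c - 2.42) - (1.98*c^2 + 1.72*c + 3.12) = -2.38*c^2 - 3.71*c - 5.54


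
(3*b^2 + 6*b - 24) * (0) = 0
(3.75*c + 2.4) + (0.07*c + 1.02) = 3.82*c + 3.42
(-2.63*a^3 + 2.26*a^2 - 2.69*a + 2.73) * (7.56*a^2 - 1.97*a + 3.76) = -19.8828*a^5 + 22.2667*a^4 - 34.6774*a^3 + 34.4357*a^2 - 15.4925*a + 10.2648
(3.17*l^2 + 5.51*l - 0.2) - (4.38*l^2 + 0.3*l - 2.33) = -1.21*l^2 + 5.21*l + 2.13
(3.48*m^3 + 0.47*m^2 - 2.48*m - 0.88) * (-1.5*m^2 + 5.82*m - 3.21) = -5.22*m^5 + 19.5486*m^4 - 4.7154*m^3 - 14.6223*m^2 + 2.8392*m + 2.8248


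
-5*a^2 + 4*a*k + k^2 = (-a + k)*(5*a + k)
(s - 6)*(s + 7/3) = s^2 - 11*s/3 - 14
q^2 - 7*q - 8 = (q - 8)*(q + 1)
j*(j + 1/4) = j^2 + j/4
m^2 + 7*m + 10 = (m + 2)*(m + 5)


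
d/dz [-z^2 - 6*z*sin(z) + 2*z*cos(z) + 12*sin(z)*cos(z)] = -2*z*sin(z) - 6*z*cos(z) - 2*z - 6*sin(z) + 2*cos(z) + 12*cos(2*z)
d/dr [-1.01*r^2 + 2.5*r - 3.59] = 2.5 - 2.02*r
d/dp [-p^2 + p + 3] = 1 - 2*p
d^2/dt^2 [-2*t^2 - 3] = -4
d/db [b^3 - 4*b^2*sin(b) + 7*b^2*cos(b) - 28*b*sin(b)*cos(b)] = -7*b^2*sin(b) - 4*b^2*cos(b) + 3*b^2 - 8*b*sin(b) + 14*b*cos(b) - 28*b*cos(2*b) - 14*sin(2*b)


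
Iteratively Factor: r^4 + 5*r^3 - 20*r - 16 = (r + 1)*(r^3 + 4*r^2 - 4*r - 16) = (r + 1)*(r + 2)*(r^2 + 2*r - 8) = (r + 1)*(r + 2)*(r + 4)*(r - 2)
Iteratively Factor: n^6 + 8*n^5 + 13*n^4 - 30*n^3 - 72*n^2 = (n)*(n^5 + 8*n^4 + 13*n^3 - 30*n^2 - 72*n) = n*(n - 2)*(n^4 + 10*n^3 + 33*n^2 + 36*n) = n^2*(n - 2)*(n^3 + 10*n^2 + 33*n + 36) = n^2*(n - 2)*(n + 3)*(n^2 + 7*n + 12) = n^2*(n - 2)*(n + 3)*(n + 4)*(n + 3)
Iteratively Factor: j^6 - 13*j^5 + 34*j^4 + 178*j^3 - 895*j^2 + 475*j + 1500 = (j - 5)*(j^5 - 8*j^4 - 6*j^3 + 148*j^2 - 155*j - 300) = (j - 5)^2*(j^4 - 3*j^3 - 21*j^2 + 43*j + 60) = (j - 5)^2*(j + 1)*(j^3 - 4*j^2 - 17*j + 60) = (j - 5)^2*(j + 1)*(j + 4)*(j^2 - 8*j + 15) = (j - 5)^2*(j - 3)*(j + 1)*(j + 4)*(j - 5)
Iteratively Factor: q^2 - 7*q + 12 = (q - 4)*(q - 3)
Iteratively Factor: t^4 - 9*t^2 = (t - 3)*(t^3 + 3*t^2) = (t - 3)*(t + 3)*(t^2) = t*(t - 3)*(t + 3)*(t)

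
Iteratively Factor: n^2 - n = (n - 1)*(n)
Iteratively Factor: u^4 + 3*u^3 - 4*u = (u)*(u^3 + 3*u^2 - 4) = u*(u + 2)*(u^2 + u - 2) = u*(u + 2)^2*(u - 1)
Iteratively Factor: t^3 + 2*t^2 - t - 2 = (t - 1)*(t^2 + 3*t + 2) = (t - 1)*(t + 1)*(t + 2)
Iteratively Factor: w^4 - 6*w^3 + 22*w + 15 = (w + 1)*(w^3 - 7*w^2 + 7*w + 15) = (w - 5)*(w + 1)*(w^2 - 2*w - 3) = (w - 5)*(w - 3)*(w + 1)*(w + 1)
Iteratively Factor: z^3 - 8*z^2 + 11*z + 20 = (z + 1)*(z^2 - 9*z + 20) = (z - 4)*(z + 1)*(z - 5)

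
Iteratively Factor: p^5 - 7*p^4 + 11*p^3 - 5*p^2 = (p)*(p^4 - 7*p^3 + 11*p^2 - 5*p) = p*(p - 1)*(p^3 - 6*p^2 + 5*p) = p*(p - 5)*(p - 1)*(p^2 - p) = p*(p - 5)*(p - 1)^2*(p)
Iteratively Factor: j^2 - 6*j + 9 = (j - 3)*(j - 3)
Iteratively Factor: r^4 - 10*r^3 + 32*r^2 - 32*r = (r - 4)*(r^3 - 6*r^2 + 8*r) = (r - 4)^2*(r^2 - 2*r) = r*(r - 4)^2*(r - 2)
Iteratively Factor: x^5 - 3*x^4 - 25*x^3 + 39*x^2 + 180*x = (x - 4)*(x^4 + x^3 - 21*x^2 - 45*x) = x*(x - 4)*(x^3 + x^2 - 21*x - 45) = x*(x - 5)*(x - 4)*(x^2 + 6*x + 9) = x*(x - 5)*(x - 4)*(x + 3)*(x + 3)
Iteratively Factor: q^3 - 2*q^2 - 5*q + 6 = (q + 2)*(q^2 - 4*q + 3) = (q - 3)*(q + 2)*(q - 1)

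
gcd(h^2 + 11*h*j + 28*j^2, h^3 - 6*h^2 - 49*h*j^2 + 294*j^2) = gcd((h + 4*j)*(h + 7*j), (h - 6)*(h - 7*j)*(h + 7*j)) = h + 7*j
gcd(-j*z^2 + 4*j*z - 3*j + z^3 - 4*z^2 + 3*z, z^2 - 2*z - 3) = z - 3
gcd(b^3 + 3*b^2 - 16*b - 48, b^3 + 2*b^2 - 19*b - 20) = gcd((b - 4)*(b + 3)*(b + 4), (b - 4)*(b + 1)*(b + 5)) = b - 4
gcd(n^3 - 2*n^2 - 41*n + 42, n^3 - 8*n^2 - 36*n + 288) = n + 6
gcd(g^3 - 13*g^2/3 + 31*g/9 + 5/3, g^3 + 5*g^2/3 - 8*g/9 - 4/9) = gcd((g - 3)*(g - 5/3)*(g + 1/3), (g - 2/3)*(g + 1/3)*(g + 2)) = g + 1/3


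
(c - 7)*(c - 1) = c^2 - 8*c + 7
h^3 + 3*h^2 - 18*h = h*(h - 3)*(h + 6)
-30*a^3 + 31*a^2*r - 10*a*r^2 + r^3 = (-5*a + r)*(-3*a + r)*(-2*a + r)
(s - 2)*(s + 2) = s^2 - 4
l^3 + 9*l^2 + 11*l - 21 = (l - 1)*(l + 3)*(l + 7)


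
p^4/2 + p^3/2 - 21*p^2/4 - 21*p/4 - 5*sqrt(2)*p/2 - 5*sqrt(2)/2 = (p/2 + 1/2)*(p - 5*sqrt(2)/2)*(p + sqrt(2)/2)*(p + 2*sqrt(2))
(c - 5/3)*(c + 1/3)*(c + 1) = c^3 - c^2/3 - 17*c/9 - 5/9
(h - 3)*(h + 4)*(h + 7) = h^3 + 8*h^2 - 5*h - 84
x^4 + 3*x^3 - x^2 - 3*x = x*(x - 1)*(x + 1)*(x + 3)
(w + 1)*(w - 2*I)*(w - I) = w^3 + w^2 - 3*I*w^2 - 2*w - 3*I*w - 2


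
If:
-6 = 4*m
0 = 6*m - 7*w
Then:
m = -3/2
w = -9/7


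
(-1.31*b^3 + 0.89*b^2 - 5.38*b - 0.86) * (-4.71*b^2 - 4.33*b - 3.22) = 6.1701*b^5 + 1.4804*b^4 + 25.7043*b^3 + 24.4802*b^2 + 21.0474*b + 2.7692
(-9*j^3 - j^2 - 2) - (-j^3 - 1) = -8*j^3 - j^2 - 1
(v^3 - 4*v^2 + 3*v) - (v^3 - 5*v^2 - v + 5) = v^2 + 4*v - 5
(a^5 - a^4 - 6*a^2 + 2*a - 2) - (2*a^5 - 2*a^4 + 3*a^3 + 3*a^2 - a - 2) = -a^5 + a^4 - 3*a^3 - 9*a^2 + 3*a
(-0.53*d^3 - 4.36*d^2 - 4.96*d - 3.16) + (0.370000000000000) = -0.53*d^3 - 4.36*d^2 - 4.96*d - 2.79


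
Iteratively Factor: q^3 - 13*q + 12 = (q - 3)*(q^2 + 3*q - 4) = (q - 3)*(q - 1)*(q + 4)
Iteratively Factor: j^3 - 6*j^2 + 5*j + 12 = (j - 4)*(j^2 - 2*j - 3) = (j - 4)*(j - 3)*(j + 1)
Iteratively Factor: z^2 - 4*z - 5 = (z - 5)*(z + 1)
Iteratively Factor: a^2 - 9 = (a + 3)*(a - 3)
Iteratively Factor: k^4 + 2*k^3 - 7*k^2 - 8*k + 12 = (k + 2)*(k^3 - 7*k + 6) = (k - 1)*(k + 2)*(k^2 + k - 6) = (k - 2)*(k - 1)*(k + 2)*(k + 3)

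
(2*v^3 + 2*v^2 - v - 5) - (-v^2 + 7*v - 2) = 2*v^3 + 3*v^2 - 8*v - 3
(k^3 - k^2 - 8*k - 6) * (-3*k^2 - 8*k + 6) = -3*k^5 - 5*k^4 + 38*k^3 + 76*k^2 - 36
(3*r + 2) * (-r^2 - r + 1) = -3*r^3 - 5*r^2 + r + 2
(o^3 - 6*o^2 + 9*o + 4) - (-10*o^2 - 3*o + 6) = o^3 + 4*o^2 + 12*o - 2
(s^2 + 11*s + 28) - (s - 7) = s^2 + 10*s + 35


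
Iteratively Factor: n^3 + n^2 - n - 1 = (n + 1)*(n^2 - 1) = (n + 1)^2*(n - 1)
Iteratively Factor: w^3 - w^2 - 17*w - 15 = (w + 3)*(w^2 - 4*w - 5) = (w + 1)*(w + 3)*(w - 5)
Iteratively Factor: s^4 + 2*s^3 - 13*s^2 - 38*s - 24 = (s + 1)*(s^3 + s^2 - 14*s - 24) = (s + 1)*(s + 2)*(s^2 - s - 12) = (s + 1)*(s + 2)*(s + 3)*(s - 4)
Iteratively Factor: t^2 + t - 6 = (t - 2)*(t + 3)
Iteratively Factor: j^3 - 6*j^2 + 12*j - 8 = (j - 2)*(j^2 - 4*j + 4) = (j - 2)^2*(j - 2)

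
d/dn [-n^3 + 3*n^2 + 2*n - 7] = -3*n^2 + 6*n + 2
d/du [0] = 0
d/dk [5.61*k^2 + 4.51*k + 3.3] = 11.22*k + 4.51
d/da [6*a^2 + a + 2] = 12*a + 1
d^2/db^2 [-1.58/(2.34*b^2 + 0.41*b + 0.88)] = (17.302896*b^2 + 3.031704*b - 1.58*(4.68*b + 0.41)*(9.36*b + 0.82) + 6.507072)/(2.34*b^2 + 0.41*b + 0.88)^3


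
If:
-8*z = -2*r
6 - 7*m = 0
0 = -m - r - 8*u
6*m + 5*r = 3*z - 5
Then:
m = 6/7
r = -284/119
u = 13/68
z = -71/119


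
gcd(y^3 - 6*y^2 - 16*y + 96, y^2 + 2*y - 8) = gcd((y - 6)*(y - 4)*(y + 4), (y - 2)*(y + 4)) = y + 4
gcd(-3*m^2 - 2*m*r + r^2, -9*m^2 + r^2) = -3*m + r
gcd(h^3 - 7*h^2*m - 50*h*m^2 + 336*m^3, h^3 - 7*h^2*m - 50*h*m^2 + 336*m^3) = h^3 - 7*h^2*m - 50*h*m^2 + 336*m^3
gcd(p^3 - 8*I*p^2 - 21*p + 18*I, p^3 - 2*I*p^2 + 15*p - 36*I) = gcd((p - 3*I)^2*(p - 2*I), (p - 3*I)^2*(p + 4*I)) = p^2 - 6*I*p - 9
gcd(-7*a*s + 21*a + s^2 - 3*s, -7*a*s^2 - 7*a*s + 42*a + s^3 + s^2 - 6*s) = -7*a + s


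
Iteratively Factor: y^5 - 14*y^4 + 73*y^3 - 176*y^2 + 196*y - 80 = (y - 2)*(y^4 - 12*y^3 + 49*y^2 - 78*y + 40) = (y - 5)*(y - 2)*(y^3 - 7*y^2 + 14*y - 8) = (y - 5)*(y - 2)^2*(y^2 - 5*y + 4) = (y - 5)*(y - 4)*(y - 2)^2*(y - 1)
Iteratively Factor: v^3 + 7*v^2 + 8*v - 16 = (v + 4)*(v^2 + 3*v - 4) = (v - 1)*(v + 4)*(v + 4)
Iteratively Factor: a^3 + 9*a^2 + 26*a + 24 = (a + 3)*(a^2 + 6*a + 8) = (a + 2)*(a + 3)*(a + 4)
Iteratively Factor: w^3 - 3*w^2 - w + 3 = (w - 1)*(w^2 - 2*w - 3) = (w - 1)*(w + 1)*(w - 3)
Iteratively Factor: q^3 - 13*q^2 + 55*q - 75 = (q - 3)*(q^2 - 10*q + 25) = (q - 5)*(q - 3)*(q - 5)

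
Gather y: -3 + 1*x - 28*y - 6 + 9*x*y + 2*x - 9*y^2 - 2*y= 3*x - 9*y^2 + y*(9*x - 30) - 9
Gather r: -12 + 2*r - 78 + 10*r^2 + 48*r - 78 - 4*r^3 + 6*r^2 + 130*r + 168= -4*r^3 + 16*r^2 + 180*r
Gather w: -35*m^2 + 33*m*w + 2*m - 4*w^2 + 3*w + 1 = -35*m^2 + 2*m - 4*w^2 + w*(33*m + 3) + 1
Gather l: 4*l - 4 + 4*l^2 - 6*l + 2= 4*l^2 - 2*l - 2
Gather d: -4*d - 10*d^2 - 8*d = -10*d^2 - 12*d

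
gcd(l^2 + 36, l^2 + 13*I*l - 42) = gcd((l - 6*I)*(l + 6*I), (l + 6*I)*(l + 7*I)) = l + 6*I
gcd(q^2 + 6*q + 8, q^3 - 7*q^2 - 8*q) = 1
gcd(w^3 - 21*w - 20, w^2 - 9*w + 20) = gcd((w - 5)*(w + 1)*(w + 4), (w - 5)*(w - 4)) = w - 5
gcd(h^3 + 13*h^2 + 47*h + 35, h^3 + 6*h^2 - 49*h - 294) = h + 7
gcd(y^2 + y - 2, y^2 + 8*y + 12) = y + 2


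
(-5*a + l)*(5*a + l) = -25*a^2 + l^2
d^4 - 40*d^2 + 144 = (d - 6)*(d - 2)*(d + 2)*(d + 6)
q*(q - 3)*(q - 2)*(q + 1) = q^4 - 4*q^3 + q^2 + 6*q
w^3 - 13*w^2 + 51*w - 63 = (w - 7)*(w - 3)^2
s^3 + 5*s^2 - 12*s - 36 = (s - 3)*(s + 2)*(s + 6)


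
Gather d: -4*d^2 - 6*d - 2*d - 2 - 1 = -4*d^2 - 8*d - 3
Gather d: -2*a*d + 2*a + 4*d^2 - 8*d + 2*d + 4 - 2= 2*a + 4*d^2 + d*(-2*a - 6) + 2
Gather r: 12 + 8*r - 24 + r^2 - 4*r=r^2 + 4*r - 12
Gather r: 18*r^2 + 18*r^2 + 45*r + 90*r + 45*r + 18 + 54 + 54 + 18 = 36*r^2 + 180*r + 144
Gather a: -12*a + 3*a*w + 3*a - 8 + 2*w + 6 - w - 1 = a*(3*w - 9) + w - 3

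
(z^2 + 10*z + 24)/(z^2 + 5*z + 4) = (z + 6)/(z + 1)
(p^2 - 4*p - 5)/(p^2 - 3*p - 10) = (p + 1)/(p + 2)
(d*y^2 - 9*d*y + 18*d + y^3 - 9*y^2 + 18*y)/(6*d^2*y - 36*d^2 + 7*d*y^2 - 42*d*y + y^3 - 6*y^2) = (y - 3)/(6*d + y)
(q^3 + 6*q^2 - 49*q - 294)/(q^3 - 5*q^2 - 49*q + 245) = (q + 6)/(q - 5)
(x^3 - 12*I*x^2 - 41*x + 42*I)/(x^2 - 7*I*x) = x - 5*I - 6/x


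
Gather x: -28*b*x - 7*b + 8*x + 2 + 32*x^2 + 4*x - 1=-7*b + 32*x^2 + x*(12 - 28*b) + 1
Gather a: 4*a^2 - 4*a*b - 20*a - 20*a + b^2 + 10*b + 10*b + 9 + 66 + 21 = 4*a^2 + a*(-4*b - 40) + b^2 + 20*b + 96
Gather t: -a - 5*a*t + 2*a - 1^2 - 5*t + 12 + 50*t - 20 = a + t*(45 - 5*a) - 9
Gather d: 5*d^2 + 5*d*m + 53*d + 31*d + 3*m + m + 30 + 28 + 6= 5*d^2 + d*(5*m + 84) + 4*m + 64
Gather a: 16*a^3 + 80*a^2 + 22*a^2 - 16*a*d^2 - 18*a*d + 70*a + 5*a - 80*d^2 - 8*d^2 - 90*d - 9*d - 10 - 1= 16*a^3 + 102*a^2 + a*(-16*d^2 - 18*d + 75) - 88*d^2 - 99*d - 11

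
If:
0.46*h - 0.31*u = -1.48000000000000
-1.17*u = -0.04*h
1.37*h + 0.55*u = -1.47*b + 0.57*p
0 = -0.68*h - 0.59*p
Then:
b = 4.58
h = -3.29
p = 3.80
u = -0.11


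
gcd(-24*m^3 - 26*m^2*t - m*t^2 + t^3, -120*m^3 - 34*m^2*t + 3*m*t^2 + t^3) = -24*m^2 - 2*m*t + t^2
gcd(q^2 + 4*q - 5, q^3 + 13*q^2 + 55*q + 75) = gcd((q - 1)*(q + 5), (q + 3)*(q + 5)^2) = q + 5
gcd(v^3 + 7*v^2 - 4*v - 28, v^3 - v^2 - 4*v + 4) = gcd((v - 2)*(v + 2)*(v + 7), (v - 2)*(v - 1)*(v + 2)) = v^2 - 4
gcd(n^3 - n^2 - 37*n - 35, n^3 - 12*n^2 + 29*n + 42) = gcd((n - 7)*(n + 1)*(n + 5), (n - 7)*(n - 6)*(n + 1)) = n^2 - 6*n - 7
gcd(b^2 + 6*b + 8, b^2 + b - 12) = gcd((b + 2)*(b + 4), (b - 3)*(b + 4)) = b + 4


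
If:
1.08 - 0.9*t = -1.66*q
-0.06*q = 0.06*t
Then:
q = -0.42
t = 0.42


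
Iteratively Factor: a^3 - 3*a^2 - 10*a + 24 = (a - 2)*(a^2 - a - 12) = (a - 4)*(a - 2)*(a + 3)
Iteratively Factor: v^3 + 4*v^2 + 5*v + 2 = (v + 1)*(v^2 + 3*v + 2) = (v + 1)*(v + 2)*(v + 1)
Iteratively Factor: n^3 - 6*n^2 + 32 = (n - 4)*(n^2 - 2*n - 8) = (n - 4)*(n + 2)*(n - 4)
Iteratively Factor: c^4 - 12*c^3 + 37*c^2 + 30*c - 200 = (c - 4)*(c^3 - 8*c^2 + 5*c + 50) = (c - 5)*(c - 4)*(c^2 - 3*c - 10) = (c - 5)*(c - 4)*(c + 2)*(c - 5)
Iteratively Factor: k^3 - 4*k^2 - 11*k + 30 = (k - 2)*(k^2 - 2*k - 15) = (k - 5)*(k - 2)*(k + 3)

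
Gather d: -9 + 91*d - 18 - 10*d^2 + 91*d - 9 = -10*d^2 + 182*d - 36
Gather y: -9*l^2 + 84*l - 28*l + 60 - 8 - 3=-9*l^2 + 56*l + 49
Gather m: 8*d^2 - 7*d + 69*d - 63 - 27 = 8*d^2 + 62*d - 90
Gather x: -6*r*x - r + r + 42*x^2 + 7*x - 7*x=-6*r*x + 42*x^2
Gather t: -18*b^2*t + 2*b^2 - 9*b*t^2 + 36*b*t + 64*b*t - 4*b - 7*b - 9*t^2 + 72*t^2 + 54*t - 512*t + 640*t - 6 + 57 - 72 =2*b^2 - 11*b + t^2*(63 - 9*b) + t*(-18*b^2 + 100*b + 182) - 21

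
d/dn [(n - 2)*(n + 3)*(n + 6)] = n*(3*n + 14)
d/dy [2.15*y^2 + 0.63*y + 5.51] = 4.3*y + 0.63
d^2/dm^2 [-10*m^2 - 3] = -20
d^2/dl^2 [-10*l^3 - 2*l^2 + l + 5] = -60*l - 4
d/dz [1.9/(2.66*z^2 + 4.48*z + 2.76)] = (-10.108*z - 8.512)/(2.66*z^2 + 4.48*z + 2.76)^2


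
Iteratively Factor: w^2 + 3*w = (w + 3)*(w)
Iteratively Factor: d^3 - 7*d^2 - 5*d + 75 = (d - 5)*(d^2 - 2*d - 15) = (d - 5)^2*(d + 3)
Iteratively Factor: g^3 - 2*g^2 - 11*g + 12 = (g - 4)*(g^2 + 2*g - 3) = (g - 4)*(g - 1)*(g + 3)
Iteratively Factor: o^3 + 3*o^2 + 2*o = (o + 1)*(o^2 + 2*o) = (o + 1)*(o + 2)*(o)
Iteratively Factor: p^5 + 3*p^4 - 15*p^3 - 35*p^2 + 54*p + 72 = (p + 3)*(p^4 - 15*p^2 + 10*p + 24) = (p + 3)*(p + 4)*(p^3 - 4*p^2 + p + 6) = (p - 2)*(p + 3)*(p + 4)*(p^2 - 2*p - 3) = (p - 2)*(p + 1)*(p + 3)*(p + 4)*(p - 3)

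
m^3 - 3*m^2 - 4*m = m*(m - 4)*(m + 1)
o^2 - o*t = o*(o - t)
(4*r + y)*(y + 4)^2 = 4*r*y^2 + 32*r*y + 64*r + y^3 + 8*y^2 + 16*y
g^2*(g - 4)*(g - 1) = g^4 - 5*g^3 + 4*g^2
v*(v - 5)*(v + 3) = v^3 - 2*v^2 - 15*v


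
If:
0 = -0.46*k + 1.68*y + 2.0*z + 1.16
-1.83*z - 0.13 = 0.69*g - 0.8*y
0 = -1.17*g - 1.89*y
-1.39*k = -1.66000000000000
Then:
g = 0.20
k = 1.19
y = -0.12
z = -0.20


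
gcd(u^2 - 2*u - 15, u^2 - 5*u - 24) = u + 3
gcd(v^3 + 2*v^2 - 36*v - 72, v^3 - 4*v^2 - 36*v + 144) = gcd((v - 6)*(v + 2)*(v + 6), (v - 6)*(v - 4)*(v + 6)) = v^2 - 36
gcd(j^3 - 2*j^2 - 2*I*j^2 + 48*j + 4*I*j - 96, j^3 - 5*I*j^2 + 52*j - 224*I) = j - 8*I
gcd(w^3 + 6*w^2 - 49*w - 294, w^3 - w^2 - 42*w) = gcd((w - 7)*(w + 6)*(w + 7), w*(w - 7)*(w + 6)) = w^2 - w - 42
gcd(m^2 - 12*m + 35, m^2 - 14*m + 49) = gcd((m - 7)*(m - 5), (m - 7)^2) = m - 7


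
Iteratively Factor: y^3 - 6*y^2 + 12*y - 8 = (y - 2)*(y^2 - 4*y + 4) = (y - 2)^2*(y - 2)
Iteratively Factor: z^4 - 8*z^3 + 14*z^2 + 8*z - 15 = (z + 1)*(z^3 - 9*z^2 + 23*z - 15) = (z - 3)*(z + 1)*(z^2 - 6*z + 5) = (z - 5)*(z - 3)*(z + 1)*(z - 1)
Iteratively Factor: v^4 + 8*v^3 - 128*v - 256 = (v + 4)*(v^3 + 4*v^2 - 16*v - 64) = (v + 4)^2*(v^2 - 16) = (v + 4)^3*(v - 4)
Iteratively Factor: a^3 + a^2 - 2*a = (a + 2)*(a^2 - a) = a*(a + 2)*(a - 1)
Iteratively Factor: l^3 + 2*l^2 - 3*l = (l - 1)*(l^2 + 3*l) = l*(l - 1)*(l + 3)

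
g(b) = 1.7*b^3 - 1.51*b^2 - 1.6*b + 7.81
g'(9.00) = 384.32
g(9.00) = 1110.40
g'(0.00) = -1.60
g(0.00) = 7.81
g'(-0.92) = 5.50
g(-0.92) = 6.68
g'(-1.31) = 11.11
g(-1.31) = 3.49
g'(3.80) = 60.57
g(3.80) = 73.21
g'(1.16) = 1.76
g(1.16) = 6.58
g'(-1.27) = 10.46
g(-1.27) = 3.92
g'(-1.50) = 14.40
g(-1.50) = 1.08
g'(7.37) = 253.16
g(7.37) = 594.54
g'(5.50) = 136.06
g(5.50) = 236.17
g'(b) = 5.1*b^2 - 3.02*b - 1.6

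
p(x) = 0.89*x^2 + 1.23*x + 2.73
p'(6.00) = 11.91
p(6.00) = 42.15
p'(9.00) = 17.25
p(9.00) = 85.89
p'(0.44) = 2.01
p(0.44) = 3.44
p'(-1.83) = -2.03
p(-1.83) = 3.46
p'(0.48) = 2.08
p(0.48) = 3.53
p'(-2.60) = -3.40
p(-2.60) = 5.55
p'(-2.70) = -3.58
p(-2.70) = 5.90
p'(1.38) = 3.69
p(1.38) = 6.12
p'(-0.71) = -0.03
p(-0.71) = 2.31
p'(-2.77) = -3.70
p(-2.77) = 6.15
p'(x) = 1.78*x + 1.23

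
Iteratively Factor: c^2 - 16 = (c + 4)*(c - 4)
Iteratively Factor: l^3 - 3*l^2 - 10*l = (l)*(l^2 - 3*l - 10) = l*(l - 5)*(l + 2)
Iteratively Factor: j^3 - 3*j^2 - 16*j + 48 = (j - 4)*(j^2 + j - 12) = (j - 4)*(j - 3)*(j + 4)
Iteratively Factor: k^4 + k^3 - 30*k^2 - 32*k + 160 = (k + 4)*(k^3 - 3*k^2 - 18*k + 40) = (k - 2)*(k + 4)*(k^2 - k - 20) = (k - 2)*(k + 4)^2*(k - 5)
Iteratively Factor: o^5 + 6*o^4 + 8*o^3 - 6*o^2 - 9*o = (o + 1)*(o^4 + 5*o^3 + 3*o^2 - 9*o) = o*(o + 1)*(o^3 + 5*o^2 + 3*o - 9) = o*(o + 1)*(o + 3)*(o^2 + 2*o - 3) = o*(o + 1)*(o + 3)^2*(o - 1)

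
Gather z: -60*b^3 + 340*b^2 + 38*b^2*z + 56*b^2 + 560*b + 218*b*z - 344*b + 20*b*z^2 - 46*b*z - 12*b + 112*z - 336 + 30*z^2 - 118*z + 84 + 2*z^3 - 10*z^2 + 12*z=-60*b^3 + 396*b^2 + 204*b + 2*z^3 + z^2*(20*b + 20) + z*(38*b^2 + 172*b + 6) - 252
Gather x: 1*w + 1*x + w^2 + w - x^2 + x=w^2 + 2*w - x^2 + 2*x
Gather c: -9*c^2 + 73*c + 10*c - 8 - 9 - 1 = -9*c^2 + 83*c - 18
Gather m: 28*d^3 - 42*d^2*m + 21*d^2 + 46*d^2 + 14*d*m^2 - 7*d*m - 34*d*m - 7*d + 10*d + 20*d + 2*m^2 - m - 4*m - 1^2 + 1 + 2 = 28*d^3 + 67*d^2 + 23*d + m^2*(14*d + 2) + m*(-42*d^2 - 41*d - 5) + 2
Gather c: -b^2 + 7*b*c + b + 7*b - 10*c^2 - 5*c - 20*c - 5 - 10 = -b^2 + 8*b - 10*c^2 + c*(7*b - 25) - 15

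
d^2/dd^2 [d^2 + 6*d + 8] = 2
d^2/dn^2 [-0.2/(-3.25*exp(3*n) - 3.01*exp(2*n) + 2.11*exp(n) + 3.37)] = ((-5.85*exp(2*n) - 2.408*exp(n) + 0.422)*(3.25*exp(3*n) + 3.01*exp(2*n) - 2.11*exp(n) - 3.37) + 0.2*(9.75*exp(2*n) + 6.02*exp(n) - 2.11)*(19.5*exp(2*n) + 12.04*exp(n) - 4.22)*exp(n))*exp(n)/(3.25*exp(3*n) + 3.01*exp(2*n) - 2.11*exp(n) - 3.37)^3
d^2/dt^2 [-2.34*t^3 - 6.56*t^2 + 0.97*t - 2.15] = -14.04*t - 13.12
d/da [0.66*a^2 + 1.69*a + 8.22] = 1.32*a + 1.69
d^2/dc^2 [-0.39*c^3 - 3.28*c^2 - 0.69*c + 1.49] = -2.34*c - 6.56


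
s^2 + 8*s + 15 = (s + 3)*(s + 5)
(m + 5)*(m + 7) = m^2 + 12*m + 35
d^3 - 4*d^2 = d^2*(d - 4)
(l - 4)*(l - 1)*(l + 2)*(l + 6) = l^4 + 3*l^3 - 24*l^2 - 28*l + 48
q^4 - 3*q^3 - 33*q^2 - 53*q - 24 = (q - 8)*(q + 1)^2*(q + 3)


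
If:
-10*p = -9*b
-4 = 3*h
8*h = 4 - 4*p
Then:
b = 110/27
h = -4/3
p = 11/3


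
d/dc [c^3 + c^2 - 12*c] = 3*c^2 + 2*c - 12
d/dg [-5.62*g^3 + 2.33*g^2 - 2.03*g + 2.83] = -16.86*g^2 + 4.66*g - 2.03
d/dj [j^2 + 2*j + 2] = 2*j + 2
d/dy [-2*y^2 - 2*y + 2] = -4*y - 2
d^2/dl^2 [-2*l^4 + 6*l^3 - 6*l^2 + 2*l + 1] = -24*l^2 + 36*l - 12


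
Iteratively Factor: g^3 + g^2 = (g + 1)*(g^2) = g*(g + 1)*(g)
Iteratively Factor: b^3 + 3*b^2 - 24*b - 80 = (b - 5)*(b^2 + 8*b + 16) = (b - 5)*(b + 4)*(b + 4)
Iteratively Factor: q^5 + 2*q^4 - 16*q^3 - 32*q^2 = (q)*(q^4 + 2*q^3 - 16*q^2 - 32*q) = q*(q + 4)*(q^3 - 2*q^2 - 8*q) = q*(q - 4)*(q + 4)*(q^2 + 2*q) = q^2*(q - 4)*(q + 4)*(q + 2)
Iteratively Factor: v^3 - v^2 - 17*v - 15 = (v - 5)*(v^2 + 4*v + 3) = (v - 5)*(v + 3)*(v + 1)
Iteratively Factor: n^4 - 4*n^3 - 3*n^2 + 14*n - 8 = (n - 1)*(n^3 - 3*n^2 - 6*n + 8) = (n - 1)^2*(n^2 - 2*n - 8) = (n - 1)^2*(n + 2)*(n - 4)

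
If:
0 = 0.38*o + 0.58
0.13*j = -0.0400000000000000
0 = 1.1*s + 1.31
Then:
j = -0.31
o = -1.53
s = -1.19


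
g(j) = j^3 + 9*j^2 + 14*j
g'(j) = 3*j^2 + 18*j + 14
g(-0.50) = -4.88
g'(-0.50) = 5.75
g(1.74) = 56.88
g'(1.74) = 54.40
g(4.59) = 350.58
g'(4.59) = 159.82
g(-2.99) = 11.87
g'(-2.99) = -13.00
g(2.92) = 142.51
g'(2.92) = 92.14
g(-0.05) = -0.68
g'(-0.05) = 13.11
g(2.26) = 89.15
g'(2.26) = 70.00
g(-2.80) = 9.41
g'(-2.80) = -12.88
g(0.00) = 0.00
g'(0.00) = 14.00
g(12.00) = 3192.00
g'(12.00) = 662.00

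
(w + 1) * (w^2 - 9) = w^3 + w^2 - 9*w - 9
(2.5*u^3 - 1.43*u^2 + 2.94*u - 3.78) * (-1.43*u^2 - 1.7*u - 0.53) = -3.575*u^5 - 2.2051*u^4 - 3.0982*u^3 + 1.1653*u^2 + 4.8678*u + 2.0034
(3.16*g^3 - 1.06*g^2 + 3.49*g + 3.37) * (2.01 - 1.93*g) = -6.0988*g^4 + 8.3974*g^3 - 8.8663*g^2 + 0.5108*g + 6.7737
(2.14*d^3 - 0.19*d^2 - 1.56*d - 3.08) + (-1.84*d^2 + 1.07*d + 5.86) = 2.14*d^3 - 2.03*d^2 - 0.49*d + 2.78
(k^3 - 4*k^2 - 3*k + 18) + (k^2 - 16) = k^3 - 3*k^2 - 3*k + 2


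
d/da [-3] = 0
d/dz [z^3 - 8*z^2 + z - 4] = 3*z^2 - 16*z + 1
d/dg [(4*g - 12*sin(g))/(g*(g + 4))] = 4*(g*(1 - 3*cos(g))*(g + 4) + g*(-g + 3*sin(g)) + (-g + 3*sin(g))*(g + 4))/(g^2*(g + 4)^2)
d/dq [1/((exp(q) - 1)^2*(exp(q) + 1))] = -(3*exp(q) + 1)/(4*(exp(q) - 1)^3*cosh(q/2)^2)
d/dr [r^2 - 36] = 2*r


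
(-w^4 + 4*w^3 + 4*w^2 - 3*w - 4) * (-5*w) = 5*w^5 - 20*w^4 - 20*w^3 + 15*w^2 + 20*w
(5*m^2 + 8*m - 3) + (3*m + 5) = 5*m^2 + 11*m + 2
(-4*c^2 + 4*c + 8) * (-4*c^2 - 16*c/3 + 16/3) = 16*c^4 + 16*c^3/3 - 224*c^2/3 - 64*c/3 + 128/3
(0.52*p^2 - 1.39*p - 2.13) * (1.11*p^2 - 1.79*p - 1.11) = 0.5772*p^4 - 2.4737*p^3 - 0.4534*p^2 + 5.3556*p + 2.3643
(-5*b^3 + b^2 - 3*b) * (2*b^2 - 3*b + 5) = -10*b^5 + 17*b^4 - 34*b^3 + 14*b^2 - 15*b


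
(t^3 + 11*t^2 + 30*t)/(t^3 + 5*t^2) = (t + 6)/t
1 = 1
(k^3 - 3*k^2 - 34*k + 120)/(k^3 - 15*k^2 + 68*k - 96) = (k^2 + k - 30)/(k^2 - 11*k + 24)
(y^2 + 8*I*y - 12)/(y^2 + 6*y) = (y^2 + 8*I*y - 12)/(y*(y + 6))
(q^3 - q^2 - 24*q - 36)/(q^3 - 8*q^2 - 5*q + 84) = (q^2 - 4*q - 12)/(q^2 - 11*q + 28)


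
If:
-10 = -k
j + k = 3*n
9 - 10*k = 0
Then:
No Solution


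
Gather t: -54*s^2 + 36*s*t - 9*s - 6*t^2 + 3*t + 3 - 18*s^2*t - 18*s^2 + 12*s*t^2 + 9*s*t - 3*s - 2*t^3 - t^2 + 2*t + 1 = -72*s^2 - 12*s - 2*t^3 + t^2*(12*s - 7) + t*(-18*s^2 + 45*s + 5) + 4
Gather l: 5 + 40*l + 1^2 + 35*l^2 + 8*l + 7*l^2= 42*l^2 + 48*l + 6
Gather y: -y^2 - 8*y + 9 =-y^2 - 8*y + 9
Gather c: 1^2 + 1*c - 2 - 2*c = -c - 1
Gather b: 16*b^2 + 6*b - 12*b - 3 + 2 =16*b^2 - 6*b - 1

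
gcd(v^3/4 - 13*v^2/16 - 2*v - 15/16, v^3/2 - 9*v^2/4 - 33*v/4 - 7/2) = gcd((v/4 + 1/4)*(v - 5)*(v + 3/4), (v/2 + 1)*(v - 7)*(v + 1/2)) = 1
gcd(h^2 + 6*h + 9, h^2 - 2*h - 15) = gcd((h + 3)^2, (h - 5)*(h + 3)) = h + 3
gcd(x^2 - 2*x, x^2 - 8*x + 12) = x - 2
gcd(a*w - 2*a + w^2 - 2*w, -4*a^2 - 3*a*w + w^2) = a + w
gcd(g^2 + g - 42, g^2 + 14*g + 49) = g + 7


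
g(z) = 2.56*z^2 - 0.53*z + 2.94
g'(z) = 5.12*z - 0.53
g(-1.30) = 7.96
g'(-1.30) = -7.19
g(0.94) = 4.70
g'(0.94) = 4.28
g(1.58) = 8.49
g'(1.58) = 7.56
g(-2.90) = 26.01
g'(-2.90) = -15.38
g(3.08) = 25.59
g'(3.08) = 15.24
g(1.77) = 10.02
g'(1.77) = 8.53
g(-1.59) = 10.25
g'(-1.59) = -8.67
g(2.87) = 22.51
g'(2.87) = 14.16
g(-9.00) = 215.07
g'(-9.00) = -46.61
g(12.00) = 365.22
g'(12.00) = 60.91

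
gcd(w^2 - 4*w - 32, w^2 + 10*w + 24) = w + 4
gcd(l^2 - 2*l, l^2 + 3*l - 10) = l - 2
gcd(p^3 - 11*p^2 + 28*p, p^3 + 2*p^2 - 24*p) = p^2 - 4*p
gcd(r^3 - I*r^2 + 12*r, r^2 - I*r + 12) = r^2 - I*r + 12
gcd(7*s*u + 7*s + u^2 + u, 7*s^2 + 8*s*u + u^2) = 7*s + u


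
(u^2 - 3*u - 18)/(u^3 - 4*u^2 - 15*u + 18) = 1/(u - 1)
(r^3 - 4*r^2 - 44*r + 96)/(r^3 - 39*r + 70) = (r^2 - 2*r - 48)/(r^2 + 2*r - 35)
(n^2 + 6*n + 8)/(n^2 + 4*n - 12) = (n^2 + 6*n + 8)/(n^2 + 4*n - 12)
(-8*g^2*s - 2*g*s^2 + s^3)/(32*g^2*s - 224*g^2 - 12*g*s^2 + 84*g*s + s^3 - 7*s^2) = s*(2*g + s)/(-8*g*s + 56*g + s^2 - 7*s)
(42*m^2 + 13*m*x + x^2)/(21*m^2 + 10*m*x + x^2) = (6*m + x)/(3*m + x)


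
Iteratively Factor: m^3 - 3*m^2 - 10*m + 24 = (m - 2)*(m^2 - m - 12) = (m - 4)*(m - 2)*(m + 3)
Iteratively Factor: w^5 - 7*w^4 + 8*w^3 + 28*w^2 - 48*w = (w - 2)*(w^4 - 5*w^3 - 2*w^2 + 24*w) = w*(w - 2)*(w^3 - 5*w^2 - 2*w + 24) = w*(w - 3)*(w - 2)*(w^2 - 2*w - 8) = w*(w - 3)*(w - 2)*(w + 2)*(w - 4)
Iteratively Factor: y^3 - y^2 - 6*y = (y + 2)*(y^2 - 3*y) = (y - 3)*(y + 2)*(y)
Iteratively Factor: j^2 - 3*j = (j)*(j - 3)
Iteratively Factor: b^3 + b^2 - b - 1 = (b + 1)*(b^2 - 1) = (b - 1)*(b + 1)*(b + 1)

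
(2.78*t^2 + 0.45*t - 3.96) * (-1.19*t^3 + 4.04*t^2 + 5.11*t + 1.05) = -3.3082*t^5 + 10.6957*t^4 + 20.7362*t^3 - 10.7799*t^2 - 19.7631*t - 4.158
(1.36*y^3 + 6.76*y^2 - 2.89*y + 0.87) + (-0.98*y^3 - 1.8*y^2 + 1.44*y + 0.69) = 0.38*y^3 + 4.96*y^2 - 1.45*y + 1.56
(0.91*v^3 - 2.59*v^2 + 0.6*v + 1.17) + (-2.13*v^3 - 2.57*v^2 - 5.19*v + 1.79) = -1.22*v^3 - 5.16*v^2 - 4.59*v + 2.96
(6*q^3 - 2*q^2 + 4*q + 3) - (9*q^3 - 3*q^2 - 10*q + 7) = -3*q^3 + q^2 + 14*q - 4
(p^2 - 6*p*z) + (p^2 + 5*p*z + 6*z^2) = 2*p^2 - p*z + 6*z^2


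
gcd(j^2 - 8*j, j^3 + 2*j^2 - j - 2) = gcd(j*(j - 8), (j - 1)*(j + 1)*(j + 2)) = 1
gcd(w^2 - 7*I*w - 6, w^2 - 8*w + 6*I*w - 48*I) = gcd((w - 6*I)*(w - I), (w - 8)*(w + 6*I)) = 1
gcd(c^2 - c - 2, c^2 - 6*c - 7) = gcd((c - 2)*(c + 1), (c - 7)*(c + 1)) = c + 1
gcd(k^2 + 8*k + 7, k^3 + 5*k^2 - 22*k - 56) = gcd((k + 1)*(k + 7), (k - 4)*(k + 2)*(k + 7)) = k + 7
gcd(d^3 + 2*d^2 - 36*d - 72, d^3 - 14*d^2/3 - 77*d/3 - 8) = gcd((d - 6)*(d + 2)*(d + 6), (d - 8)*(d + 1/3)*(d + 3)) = 1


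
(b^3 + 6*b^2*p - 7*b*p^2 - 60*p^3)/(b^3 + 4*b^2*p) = 1 + 2*p/b - 15*p^2/b^2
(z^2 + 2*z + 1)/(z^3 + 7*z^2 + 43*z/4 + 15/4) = 4*(z^2 + 2*z + 1)/(4*z^3 + 28*z^2 + 43*z + 15)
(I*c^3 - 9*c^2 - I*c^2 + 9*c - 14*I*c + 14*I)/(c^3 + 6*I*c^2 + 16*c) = (I*c^3 - c^2*(9 + I) + c*(9 - 14*I) + 14*I)/(c*(c^2 + 6*I*c + 16))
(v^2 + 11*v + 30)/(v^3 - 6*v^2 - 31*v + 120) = (v + 6)/(v^2 - 11*v + 24)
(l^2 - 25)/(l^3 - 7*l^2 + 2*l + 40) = (l + 5)/(l^2 - 2*l - 8)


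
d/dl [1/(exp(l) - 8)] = -exp(l)/(exp(l) - 8)^2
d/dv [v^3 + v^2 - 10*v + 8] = 3*v^2 + 2*v - 10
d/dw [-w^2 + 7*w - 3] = 7 - 2*w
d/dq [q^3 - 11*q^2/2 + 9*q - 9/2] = 3*q^2 - 11*q + 9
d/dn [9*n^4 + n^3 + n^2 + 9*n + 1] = 36*n^3 + 3*n^2 + 2*n + 9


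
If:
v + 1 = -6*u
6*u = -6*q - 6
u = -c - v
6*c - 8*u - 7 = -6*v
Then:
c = -3/2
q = -1/2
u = -1/2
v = 2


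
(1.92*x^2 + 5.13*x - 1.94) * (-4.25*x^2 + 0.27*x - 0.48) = -8.16*x^4 - 21.2841*x^3 + 8.7085*x^2 - 2.9862*x + 0.9312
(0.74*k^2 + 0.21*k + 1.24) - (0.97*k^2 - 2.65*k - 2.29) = -0.23*k^2 + 2.86*k + 3.53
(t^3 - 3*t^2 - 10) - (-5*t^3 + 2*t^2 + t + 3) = 6*t^3 - 5*t^2 - t - 13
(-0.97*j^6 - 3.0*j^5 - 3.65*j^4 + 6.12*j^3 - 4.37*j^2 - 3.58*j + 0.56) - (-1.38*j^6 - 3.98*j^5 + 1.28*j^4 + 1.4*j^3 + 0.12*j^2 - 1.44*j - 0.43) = 0.41*j^6 + 0.98*j^5 - 4.93*j^4 + 4.72*j^3 - 4.49*j^2 - 2.14*j + 0.99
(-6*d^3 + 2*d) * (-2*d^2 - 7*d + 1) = 12*d^5 + 42*d^4 - 10*d^3 - 14*d^2 + 2*d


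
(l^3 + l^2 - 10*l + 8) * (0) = 0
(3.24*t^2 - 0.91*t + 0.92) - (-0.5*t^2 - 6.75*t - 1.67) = 3.74*t^2 + 5.84*t + 2.59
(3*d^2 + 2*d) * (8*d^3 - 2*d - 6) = 24*d^5 + 16*d^4 - 6*d^3 - 22*d^2 - 12*d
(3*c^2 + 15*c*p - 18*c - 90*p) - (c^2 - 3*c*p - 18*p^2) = 2*c^2 + 18*c*p - 18*c + 18*p^2 - 90*p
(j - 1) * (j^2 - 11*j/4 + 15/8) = j^3 - 15*j^2/4 + 37*j/8 - 15/8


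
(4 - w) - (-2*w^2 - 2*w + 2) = 2*w^2 + w + 2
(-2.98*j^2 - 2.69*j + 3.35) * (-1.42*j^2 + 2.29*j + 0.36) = 4.2316*j^4 - 3.0044*j^3 - 11.9899*j^2 + 6.7031*j + 1.206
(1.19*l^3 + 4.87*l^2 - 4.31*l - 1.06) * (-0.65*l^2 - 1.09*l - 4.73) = -0.7735*l^5 - 4.4626*l^4 - 8.1355*l^3 - 17.6482*l^2 + 21.5417*l + 5.0138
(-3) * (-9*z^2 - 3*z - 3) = 27*z^2 + 9*z + 9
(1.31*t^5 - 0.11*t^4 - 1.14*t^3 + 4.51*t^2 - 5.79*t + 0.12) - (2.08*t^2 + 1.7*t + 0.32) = 1.31*t^5 - 0.11*t^4 - 1.14*t^3 + 2.43*t^2 - 7.49*t - 0.2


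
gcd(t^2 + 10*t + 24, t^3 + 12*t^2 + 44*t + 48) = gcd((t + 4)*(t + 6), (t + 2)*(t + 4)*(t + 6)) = t^2 + 10*t + 24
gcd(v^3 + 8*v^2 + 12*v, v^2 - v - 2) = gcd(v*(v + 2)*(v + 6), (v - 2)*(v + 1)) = 1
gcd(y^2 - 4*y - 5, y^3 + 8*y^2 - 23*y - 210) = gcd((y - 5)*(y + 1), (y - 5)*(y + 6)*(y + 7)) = y - 5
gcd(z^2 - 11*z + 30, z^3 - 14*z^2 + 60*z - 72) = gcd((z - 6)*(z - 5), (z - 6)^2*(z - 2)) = z - 6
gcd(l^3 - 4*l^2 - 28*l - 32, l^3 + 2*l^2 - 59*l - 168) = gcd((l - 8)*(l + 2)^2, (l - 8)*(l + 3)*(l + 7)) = l - 8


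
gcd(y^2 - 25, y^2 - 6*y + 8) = 1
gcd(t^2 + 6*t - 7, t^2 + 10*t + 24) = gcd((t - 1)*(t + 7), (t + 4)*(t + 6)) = 1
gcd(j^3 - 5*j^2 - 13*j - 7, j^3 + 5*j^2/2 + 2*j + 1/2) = j^2 + 2*j + 1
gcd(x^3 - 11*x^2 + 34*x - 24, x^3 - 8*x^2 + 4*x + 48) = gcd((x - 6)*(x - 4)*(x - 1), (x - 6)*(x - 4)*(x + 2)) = x^2 - 10*x + 24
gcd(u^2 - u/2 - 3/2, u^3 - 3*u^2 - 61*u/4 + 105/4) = u - 3/2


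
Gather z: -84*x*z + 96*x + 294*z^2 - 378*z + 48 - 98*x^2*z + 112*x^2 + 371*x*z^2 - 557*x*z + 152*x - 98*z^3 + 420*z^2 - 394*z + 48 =112*x^2 + 248*x - 98*z^3 + z^2*(371*x + 714) + z*(-98*x^2 - 641*x - 772) + 96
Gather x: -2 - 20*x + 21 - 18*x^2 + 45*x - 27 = -18*x^2 + 25*x - 8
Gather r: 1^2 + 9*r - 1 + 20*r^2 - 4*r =20*r^2 + 5*r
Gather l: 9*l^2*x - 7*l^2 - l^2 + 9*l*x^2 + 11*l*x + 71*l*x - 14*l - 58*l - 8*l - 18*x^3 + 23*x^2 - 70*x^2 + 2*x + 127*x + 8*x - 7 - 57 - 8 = l^2*(9*x - 8) + l*(9*x^2 + 82*x - 80) - 18*x^3 - 47*x^2 + 137*x - 72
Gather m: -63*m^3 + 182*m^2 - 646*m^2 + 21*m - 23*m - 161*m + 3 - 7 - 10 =-63*m^3 - 464*m^2 - 163*m - 14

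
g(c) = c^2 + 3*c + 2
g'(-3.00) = -3.00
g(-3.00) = 2.00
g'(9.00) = 21.00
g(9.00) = 110.00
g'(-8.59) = -14.18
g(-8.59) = 50.02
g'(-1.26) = 0.48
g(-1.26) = -0.19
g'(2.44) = 7.88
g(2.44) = 15.27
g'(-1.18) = 0.64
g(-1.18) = -0.15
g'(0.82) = 4.64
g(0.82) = 5.13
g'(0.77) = 4.54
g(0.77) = 4.90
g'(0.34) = 3.68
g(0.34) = 3.14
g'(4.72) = 12.44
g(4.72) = 38.44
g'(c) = 2*c + 3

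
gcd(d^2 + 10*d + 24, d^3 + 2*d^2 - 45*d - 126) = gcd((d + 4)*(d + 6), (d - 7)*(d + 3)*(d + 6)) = d + 6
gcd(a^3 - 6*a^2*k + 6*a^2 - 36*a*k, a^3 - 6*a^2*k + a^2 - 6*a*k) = a^2 - 6*a*k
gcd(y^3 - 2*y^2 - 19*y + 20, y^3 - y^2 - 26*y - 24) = y + 4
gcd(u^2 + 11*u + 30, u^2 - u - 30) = u + 5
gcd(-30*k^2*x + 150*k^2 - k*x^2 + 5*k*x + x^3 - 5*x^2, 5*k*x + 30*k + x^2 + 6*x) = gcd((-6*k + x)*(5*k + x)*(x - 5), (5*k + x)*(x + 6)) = 5*k + x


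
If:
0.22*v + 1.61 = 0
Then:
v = -7.32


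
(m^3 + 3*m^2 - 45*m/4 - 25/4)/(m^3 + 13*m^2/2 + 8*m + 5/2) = (m - 5/2)/(m + 1)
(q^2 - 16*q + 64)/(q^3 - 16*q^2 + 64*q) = 1/q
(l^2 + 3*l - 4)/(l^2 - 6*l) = (l^2 + 3*l - 4)/(l*(l - 6))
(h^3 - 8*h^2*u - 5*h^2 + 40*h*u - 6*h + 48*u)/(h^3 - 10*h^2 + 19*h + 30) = (h - 8*u)/(h - 5)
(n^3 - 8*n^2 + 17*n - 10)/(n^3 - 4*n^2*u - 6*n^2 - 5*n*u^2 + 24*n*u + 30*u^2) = (n^3 - 8*n^2 + 17*n - 10)/(n^3 - 4*n^2*u - 6*n^2 - 5*n*u^2 + 24*n*u + 30*u^2)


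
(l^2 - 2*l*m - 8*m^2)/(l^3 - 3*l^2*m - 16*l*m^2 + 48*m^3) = (l + 2*m)/(l^2 + l*m - 12*m^2)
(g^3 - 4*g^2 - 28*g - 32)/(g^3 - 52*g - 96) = (g + 2)/(g + 6)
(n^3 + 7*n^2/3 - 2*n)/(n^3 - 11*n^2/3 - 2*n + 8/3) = n*(n + 3)/(n^2 - 3*n - 4)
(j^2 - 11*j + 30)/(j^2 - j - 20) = (j - 6)/(j + 4)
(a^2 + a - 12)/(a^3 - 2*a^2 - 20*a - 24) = (-a^2 - a + 12)/(-a^3 + 2*a^2 + 20*a + 24)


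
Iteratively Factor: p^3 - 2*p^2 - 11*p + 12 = (p + 3)*(p^2 - 5*p + 4) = (p - 1)*(p + 3)*(p - 4)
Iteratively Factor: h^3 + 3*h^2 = (h)*(h^2 + 3*h) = h^2*(h + 3)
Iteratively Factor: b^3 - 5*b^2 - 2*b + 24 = (b - 3)*(b^2 - 2*b - 8) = (b - 4)*(b - 3)*(b + 2)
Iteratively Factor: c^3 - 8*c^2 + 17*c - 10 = (c - 5)*(c^2 - 3*c + 2) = (c - 5)*(c - 1)*(c - 2)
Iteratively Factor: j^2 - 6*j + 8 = (j - 2)*(j - 4)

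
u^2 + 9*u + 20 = (u + 4)*(u + 5)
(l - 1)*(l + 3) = l^2 + 2*l - 3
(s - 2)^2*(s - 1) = s^3 - 5*s^2 + 8*s - 4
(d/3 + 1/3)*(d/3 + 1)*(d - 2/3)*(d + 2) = d^4/9 + 16*d^3/27 + 7*d^2/9 - 4*d/27 - 4/9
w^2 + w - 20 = (w - 4)*(w + 5)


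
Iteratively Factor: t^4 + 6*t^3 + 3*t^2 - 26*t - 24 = (t + 3)*(t^3 + 3*t^2 - 6*t - 8) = (t + 1)*(t + 3)*(t^2 + 2*t - 8) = (t - 2)*(t + 1)*(t + 3)*(t + 4)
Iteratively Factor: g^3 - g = (g + 1)*(g^2 - g) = (g - 1)*(g + 1)*(g)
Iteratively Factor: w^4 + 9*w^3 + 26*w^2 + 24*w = (w + 3)*(w^3 + 6*w^2 + 8*w) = (w + 3)*(w + 4)*(w^2 + 2*w) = w*(w + 3)*(w + 4)*(w + 2)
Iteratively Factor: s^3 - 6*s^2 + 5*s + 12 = (s - 4)*(s^2 - 2*s - 3) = (s - 4)*(s + 1)*(s - 3)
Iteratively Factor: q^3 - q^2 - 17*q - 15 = (q + 3)*(q^2 - 4*q - 5) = (q - 5)*(q + 3)*(q + 1)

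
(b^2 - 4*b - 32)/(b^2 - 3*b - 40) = (b + 4)/(b + 5)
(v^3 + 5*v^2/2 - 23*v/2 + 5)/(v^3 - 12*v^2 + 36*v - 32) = (2*v^2 + 9*v - 5)/(2*(v^2 - 10*v + 16))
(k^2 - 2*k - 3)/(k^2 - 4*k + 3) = (k + 1)/(k - 1)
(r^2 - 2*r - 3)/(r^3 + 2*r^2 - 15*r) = (r + 1)/(r*(r + 5))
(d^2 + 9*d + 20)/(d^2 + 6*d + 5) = (d + 4)/(d + 1)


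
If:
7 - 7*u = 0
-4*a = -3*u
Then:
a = 3/4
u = 1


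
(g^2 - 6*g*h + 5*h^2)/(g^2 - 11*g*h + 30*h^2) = (g - h)/(g - 6*h)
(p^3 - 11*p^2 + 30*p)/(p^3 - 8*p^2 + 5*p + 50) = p*(p - 6)/(p^2 - 3*p - 10)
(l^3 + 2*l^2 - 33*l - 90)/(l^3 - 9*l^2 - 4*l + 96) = (l^2 - l - 30)/(l^2 - 12*l + 32)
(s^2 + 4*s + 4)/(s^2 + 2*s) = (s + 2)/s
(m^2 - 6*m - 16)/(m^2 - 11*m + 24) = (m + 2)/(m - 3)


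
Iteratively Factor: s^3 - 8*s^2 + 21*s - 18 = (s - 3)*(s^2 - 5*s + 6) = (s - 3)*(s - 2)*(s - 3)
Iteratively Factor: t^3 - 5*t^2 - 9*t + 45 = (t + 3)*(t^2 - 8*t + 15) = (t - 3)*(t + 3)*(t - 5)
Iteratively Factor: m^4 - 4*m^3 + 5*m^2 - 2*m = (m)*(m^3 - 4*m^2 + 5*m - 2) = m*(m - 1)*(m^2 - 3*m + 2) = m*(m - 1)^2*(m - 2)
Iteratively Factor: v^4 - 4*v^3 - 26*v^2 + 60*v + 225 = (v - 5)*(v^3 + v^2 - 21*v - 45) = (v - 5)^2*(v^2 + 6*v + 9) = (v - 5)^2*(v + 3)*(v + 3)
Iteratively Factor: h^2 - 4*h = (h)*(h - 4)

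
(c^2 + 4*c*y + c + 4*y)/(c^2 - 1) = (c + 4*y)/(c - 1)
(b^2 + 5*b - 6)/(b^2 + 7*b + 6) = (b - 1)/(b + 1)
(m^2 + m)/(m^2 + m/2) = 2*(m + 1)/(2*m + 1)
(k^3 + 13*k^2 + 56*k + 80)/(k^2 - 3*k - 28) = (k^2 + 9*k + 20)/(k - 7)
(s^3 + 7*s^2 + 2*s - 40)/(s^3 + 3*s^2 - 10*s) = (s + 4)/s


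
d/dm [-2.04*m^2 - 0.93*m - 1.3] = -4.08*m - 0.93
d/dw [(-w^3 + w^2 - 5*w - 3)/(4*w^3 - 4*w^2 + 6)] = (20*w^3 - w^2 - 6*w - 15)/(2*(4*w^6 - 8*w^5 + 4*w^4 + 12*w^3 - 12*w^2 + 9))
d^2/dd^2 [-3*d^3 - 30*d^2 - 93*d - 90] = -18*d - 60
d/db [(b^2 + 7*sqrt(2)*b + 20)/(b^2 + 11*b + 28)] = (-7*sqrt(2)*b^2 + 11*b^2 + 16*b - 220 + 196*sqrt(2))/(b^4 + 22*b^3 + 177*b^2 + 616*b + 784)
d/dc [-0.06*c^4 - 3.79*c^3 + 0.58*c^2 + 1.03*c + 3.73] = -0.24*c^3 - 11.37*c^2 + 1.16*c + 1.03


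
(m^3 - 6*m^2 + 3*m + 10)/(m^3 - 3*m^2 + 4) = (m - 5)/(m - 2)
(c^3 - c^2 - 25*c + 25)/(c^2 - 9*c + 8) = (c^2 - 25)/(c - 8)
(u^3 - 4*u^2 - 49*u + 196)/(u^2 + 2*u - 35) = (u^2 - 11*u + 28)/(u - 5)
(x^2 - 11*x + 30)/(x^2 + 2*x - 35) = (x - 6)/(x + 7)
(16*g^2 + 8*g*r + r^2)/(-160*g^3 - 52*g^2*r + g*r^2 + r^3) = (4*g + r)/(-40*g^2 - 3*g*r + r^2)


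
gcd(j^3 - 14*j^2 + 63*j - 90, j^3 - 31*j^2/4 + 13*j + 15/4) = j^2 - 8*j + 15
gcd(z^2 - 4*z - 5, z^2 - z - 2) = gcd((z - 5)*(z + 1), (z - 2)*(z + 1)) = z + 1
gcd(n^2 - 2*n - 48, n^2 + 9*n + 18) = n + 6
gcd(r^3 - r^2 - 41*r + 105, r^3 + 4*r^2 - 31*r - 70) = r^2 + 2*r - 35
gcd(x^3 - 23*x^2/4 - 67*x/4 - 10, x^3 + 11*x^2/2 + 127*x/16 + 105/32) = x + 5/4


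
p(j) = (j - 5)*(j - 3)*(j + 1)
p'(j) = (j - 5)*(j - 3) + (j - 5)*(j + 1) + (j - 3)*(j + 1)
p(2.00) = 9.00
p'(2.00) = -9.00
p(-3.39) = -128.13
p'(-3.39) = 88.94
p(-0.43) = 10.62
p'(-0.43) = 13.57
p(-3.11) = -104.55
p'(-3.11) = 79.56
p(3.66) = -4.12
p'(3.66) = -4.05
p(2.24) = 6.80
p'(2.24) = -9.31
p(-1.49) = -14.28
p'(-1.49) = 34.52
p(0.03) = 15.20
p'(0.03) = 6.58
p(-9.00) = -1344.00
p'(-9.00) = 376.00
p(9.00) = 240.00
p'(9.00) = 124.00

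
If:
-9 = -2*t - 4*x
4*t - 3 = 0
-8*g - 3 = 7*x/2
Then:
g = -153/128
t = 3/4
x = 15/8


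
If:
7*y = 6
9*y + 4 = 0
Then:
No Solution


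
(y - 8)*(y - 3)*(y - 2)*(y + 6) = y^4 - 7*y^3 - 32*y^2 + 228*y - 288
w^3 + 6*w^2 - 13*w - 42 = (w - 3)*(w + 2)*(w + 7)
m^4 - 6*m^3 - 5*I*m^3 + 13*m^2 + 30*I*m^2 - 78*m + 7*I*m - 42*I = (m - 6)*(m - 7*I)*(m + I)^2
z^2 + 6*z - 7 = (z - 1)*(z + 7)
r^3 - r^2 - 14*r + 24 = (r - 3)*(r - 2)*(r + 4)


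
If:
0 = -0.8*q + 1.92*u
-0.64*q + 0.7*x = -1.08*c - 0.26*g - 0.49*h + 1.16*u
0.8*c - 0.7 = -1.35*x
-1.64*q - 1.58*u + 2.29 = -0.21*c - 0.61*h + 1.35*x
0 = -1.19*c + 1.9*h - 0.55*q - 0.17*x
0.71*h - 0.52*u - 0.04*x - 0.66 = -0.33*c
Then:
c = 0.87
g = 0.33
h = 0.93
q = 1.32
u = 0.55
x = 0.00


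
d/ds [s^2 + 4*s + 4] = 2*s + 4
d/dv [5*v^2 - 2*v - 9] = 10*v - 2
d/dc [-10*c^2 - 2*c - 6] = -20*c - 2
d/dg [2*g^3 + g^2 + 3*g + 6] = 6*g^2 + 2*g + 3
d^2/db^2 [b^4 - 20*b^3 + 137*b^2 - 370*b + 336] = 12*b^2 - 120*b + 274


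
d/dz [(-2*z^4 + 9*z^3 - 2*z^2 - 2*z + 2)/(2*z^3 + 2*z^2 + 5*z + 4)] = 2*(-2*z^6 - 4*z^5 - 4*z^4 + 33*z^3 + 45*z^2 - 12*z - 9)/(4*z^6 + 8*z^5 + 24*z^4 + 36*z^3 + 41*z^2 + 40*z + 16)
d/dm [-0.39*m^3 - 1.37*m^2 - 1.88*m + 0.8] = -1.17*m^2 - 2.74*m - 1.88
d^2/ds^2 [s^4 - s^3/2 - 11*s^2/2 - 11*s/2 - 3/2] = 12*s^2 - 3*s - 11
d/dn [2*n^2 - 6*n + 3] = 4*n - 6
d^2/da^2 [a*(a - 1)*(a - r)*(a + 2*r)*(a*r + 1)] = 20*a^3*r + 12*a^2*r^2 - 12*a^2*r + 12*a^2 - 12*a*r^3 - 6*a*r^2 + 6*a*r - 6*a + 4*r^3 - 4*r^2 - 2*r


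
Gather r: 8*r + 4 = 8*r + 4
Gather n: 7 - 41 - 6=-40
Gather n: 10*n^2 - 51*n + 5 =10*n^2 - 51*n + 5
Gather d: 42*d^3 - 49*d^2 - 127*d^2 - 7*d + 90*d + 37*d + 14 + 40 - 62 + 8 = 42*d^3 - 176*d^2 + 120*d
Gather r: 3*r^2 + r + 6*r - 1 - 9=3*r^2 + 7*r - 10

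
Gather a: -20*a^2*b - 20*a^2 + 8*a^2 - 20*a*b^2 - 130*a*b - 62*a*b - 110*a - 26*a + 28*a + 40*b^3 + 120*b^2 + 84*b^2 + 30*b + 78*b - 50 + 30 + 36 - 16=a^2*(-20*b - 12) + a*(-20*b^2 - 192*b - 108) + 40*b^3 + 204*b^2 + 108*b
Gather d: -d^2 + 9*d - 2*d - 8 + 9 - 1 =-d^2 + 7*d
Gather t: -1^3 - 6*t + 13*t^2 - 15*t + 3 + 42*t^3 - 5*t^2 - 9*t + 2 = 42*t^3 + 8*t^2 - 30*t + 4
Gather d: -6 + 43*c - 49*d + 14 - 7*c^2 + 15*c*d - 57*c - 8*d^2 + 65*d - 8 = -7*c^2 - 14*c - 8*d^2 + d*(15*c + 16)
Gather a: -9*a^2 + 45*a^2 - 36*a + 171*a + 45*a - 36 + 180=36*a^2 + 180*a + 144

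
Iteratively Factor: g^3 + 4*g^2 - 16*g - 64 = (g - 4)*(g^2 + 8*g + 16) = (g - 4)*(g + 4)*(g + 4)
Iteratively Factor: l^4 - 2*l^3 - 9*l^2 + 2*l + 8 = (l + 2)*(l^3 - 4*l^2 - l + 4) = (l - 4)*(l + 2)*(l^2 - 1) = (l - 4)*(l - 1)*(l + 2)*(l + 1)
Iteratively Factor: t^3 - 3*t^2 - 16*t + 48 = (t - 4)*(t^2 + t - 12) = (t - 4)*(t + 4)*(t - 3)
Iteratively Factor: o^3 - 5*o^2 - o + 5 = (o + 1)*(o^2 - 6*o + 5) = (o - 1)*(o + 1)*(o - 5)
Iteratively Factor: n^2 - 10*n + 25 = (n - 5)*(n - 5)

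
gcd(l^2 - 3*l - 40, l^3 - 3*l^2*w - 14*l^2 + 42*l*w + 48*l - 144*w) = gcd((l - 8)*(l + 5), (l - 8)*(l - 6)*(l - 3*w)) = l - 8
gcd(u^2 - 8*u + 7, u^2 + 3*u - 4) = u - 1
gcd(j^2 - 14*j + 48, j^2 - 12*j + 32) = j - 8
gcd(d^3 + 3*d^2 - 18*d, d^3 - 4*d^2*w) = d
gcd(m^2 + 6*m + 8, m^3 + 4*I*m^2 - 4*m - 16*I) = m + 2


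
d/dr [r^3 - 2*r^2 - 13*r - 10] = 3*r^2 - 4*r - 13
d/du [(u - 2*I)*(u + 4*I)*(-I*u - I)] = -3*I*u^2 + 2*u*(2 - I) + 2 - 8*I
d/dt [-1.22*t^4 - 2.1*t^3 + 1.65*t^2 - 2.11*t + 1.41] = -4.88*t^3 - 6.3*t^2 + 3.3*t - 2.11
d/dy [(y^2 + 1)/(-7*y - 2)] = (-7*y^2 - 4*y + 7)/(49*y^2 + 28*y + 4)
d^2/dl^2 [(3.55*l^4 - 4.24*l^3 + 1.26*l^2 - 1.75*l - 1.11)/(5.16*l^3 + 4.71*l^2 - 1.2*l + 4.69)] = (-3.41060513164848e-13*l^7 + 474.66135*l^6 - 1072.9494*l^5 + 1169.47395*l^4 - 1088.15955*l^3 + 1314.91155*l^2 - 128.81985*l + 81.57495)/(137.388096*l^9 + 376.219728*l^8 + 247.557708*l^7 + 304.123383*l^6 + 626.331744*l^5 + 158.234607*l^4 + 179.724348*l^3 + 331.065693*l^2 - 79.18596*l + 103.161709)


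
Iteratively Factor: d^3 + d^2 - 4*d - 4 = (d - 2)*(d^2 + 3*d + 2) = (d - 2)*(d + 2)*(d + 1)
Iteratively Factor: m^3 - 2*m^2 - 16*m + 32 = (m - 2)*(m^2 - 16) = (m - 2)*(m + 4)*(m - 4)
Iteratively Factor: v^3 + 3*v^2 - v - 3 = (v + 3)*(v^2 - 1) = (v + 1)*(v + 3)*(v - 1)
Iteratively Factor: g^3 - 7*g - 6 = (g + 1)*(g^2 - g - 6) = (g + 1)*(g + 2)*(g - 3)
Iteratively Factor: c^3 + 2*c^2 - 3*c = (c + 3)*(c^2 - c) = c*(c + 3)*(c - 1)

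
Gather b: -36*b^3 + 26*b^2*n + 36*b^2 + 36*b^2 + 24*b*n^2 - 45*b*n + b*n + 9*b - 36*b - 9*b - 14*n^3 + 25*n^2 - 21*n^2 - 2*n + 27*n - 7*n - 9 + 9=-36*b^3 + b^2*(26*n + 72) + b*(24*n^2 - 44*n - 36) - 14*n^3 + 4*n^2 + 18*n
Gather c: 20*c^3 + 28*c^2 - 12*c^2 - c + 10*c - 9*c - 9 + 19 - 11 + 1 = 20*c^3 + 16*c^2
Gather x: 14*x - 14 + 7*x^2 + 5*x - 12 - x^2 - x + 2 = 6*x^2 + 18*x - 24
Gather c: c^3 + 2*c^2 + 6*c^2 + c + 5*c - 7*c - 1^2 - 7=c^3 + 8*c^2 - c - 8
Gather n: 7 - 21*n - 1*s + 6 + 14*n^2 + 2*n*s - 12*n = 14*n^2 + n*(2*s - 33) - s + 13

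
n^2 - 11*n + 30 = (n - 6)*(n - 5)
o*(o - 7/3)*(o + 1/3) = o^3 - 2*o^2 - 7*o/9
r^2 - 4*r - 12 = (r - 6)*(r + 2)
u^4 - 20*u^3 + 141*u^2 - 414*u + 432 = (u - 8)*(u - 6)*(u - 3)^2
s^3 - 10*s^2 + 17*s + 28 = (s - 7)*(s - 4)*(s + 1)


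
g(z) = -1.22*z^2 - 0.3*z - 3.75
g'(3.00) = -7.62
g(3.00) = -15.63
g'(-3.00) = 7.02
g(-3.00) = -13.83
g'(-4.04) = 9.56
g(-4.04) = -22.45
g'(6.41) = -15.94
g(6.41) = -55.80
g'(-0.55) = 1.04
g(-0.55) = -3.95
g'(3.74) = -9.43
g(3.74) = -21.94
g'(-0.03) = -0.23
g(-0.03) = -3.74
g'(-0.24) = 0.29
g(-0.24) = -3.75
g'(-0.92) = 1.94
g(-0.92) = -4.51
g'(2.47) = -6.33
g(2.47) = -11.93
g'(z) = -2.44*z - 0.3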